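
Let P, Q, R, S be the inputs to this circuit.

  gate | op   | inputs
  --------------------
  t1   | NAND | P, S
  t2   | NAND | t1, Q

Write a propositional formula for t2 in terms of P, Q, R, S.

(P NAND S) NAND Q

t1 = P NAND S
t2 = t1 NAND Q = (P NAND S) NAND Q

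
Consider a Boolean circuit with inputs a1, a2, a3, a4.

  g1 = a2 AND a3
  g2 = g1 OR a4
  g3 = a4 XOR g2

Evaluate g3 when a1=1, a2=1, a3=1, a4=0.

g1 = 1 AND 1 = 1
g2 = 1 OR 0 = 1
g3 = 0 XOR 1 = 1

1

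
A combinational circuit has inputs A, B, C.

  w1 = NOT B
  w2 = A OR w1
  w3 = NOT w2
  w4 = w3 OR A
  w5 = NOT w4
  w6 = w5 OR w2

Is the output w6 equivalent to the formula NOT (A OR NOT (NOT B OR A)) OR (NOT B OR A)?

Yes

w1 = NOT B
w2 = A OR w1 = A OR NOT B
w3 = NOT w2 = NOT (A OR NOT B)
w4 = w3 OR A = NOT (A OR NOT B) OR A
w5 = NOT w4 = NOT (NOT (A OR NOT B) OR A)
w6 = w5 OR w2 = NOT (NOT (A OR NOT B) OR A) OR (A OR NOT B)
At A=0, B=1, C=0: circuit gives 0, formula gives 0.
At A=0, B=0, C=0: circuit gives 1, formula gives 1.
Agrees on all 8 inputs.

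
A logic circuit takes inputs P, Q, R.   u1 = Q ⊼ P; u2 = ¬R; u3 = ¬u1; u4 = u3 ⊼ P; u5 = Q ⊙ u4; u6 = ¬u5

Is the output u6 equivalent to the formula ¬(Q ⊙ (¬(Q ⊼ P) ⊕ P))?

u1 = Q ⊼ P
u3 = ¬u1 = ¬(Q ⊼ P)
u4 = u3 ⊼ P = ¬(Q ⊼ P) ⊼ P
u5 = Q ⊙ u4 = Q ⊙ (¬(Q ⊼ P) ⊼ P)
u6 = ¬u5 = ¬(Q ⊙ (¬(Q ⊼ P) ⊼ P))
At P=0, Q=0, R=0: circuit gives 1, formula gives 0.

No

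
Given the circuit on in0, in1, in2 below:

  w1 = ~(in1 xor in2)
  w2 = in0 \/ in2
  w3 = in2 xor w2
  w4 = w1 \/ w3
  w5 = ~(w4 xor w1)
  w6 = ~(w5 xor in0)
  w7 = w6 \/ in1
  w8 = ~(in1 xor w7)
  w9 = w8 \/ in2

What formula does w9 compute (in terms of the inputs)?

w1 = ~(in1 xor in2)
w2 = in0 \/ in2
w3 = in2 xor w2 = in2 xor (in0 \/ in2)
w4 = w1 \/ w3 = (~(in1 xor in2)) \/ (in2 xor (in0 \/ in2))
w5 = ~(w4 xor w1) = ~(((~(in1 xor in2)) \/ (in2 xor (in0 \/ in2))) xor (~(in1 xor in2)))
w6 = ~(w5 xor in0) = ~((~(((~(in1 xor in2)) \/ (in2 xor (in0 \/ in2))) xor (~(in1 xor in2)))) xor in0)
w7 = w6 \/ in1 = (~((~(((~(in1 xor in2)) \/ (in2 xor (in0 \/ in2))) xor (~(in1 xor in2)))) xor in0)) \/ in1
w8 = ~(in1 xor w7) = ~(in1 xor ((~((~(((~(in1 xor in2)) \/ (in2 xor (in0 \/ in2))) xor (~(in1 xor in2)))) xor in0)) \/ in1))
w9 = w8 \/ in2 = (~(in1 xor ((~((~(((~(in1 xor in2)) \/ (in2 xor (in0 \/ in2))) xor (~(in1 xor in2)))) xor in0)) \/ in1))) \/ in2

(~(in1 xor ((~((~(((~(in1 xor in2)) \/ (in2 xor (in0 \/ in2))) xor (~(in1 xor in2)))) xor in0)) \/ in1))) \/ in2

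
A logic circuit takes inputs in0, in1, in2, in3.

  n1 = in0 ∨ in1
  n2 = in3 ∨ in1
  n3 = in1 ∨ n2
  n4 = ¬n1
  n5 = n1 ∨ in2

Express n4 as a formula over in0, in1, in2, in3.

¬(in0 ∨ in1)

n1 = in0 ∨ in1
n4 = ¬n1 = ¬(in0 ∨ in1)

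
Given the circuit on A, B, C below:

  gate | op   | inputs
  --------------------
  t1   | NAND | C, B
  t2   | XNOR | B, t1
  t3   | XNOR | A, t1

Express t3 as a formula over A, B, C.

t1 = C NAND B
t3 = A XNOR t1 = A XNOR (C NAND B)

A XNOR (C NAND B)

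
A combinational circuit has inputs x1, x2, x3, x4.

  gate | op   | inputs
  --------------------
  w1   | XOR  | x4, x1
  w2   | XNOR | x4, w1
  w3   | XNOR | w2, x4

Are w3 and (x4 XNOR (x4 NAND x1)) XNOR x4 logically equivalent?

No

w1 = x4 XOR x1
w2 = x4 XNOR w1 = x4 XNOR (x4 XOR x1)
w3 = w2 XNOR x4 = (x4 XNOR (x4 XOR x1)) XNOR x4
At x1=0, x2=0, x3=0, x4=0: circuit gives 0, formula gives 1.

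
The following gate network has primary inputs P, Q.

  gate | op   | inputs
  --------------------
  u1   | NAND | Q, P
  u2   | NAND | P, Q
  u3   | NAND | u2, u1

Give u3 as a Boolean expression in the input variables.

u1 = Q NAND P
u2 = P NAND Q
u3 = u2 NAND u1 = (P NAND Q) NAND (Q NAND P)

(P NAND Q) NAND (Q NAND P)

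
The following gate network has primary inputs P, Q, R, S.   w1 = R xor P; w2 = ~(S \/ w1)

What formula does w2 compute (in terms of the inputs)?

~(S \/ (R xor P))

w1 = R xor P
w2 = ~(S \/ w1) = ~(S \/ (R xor P))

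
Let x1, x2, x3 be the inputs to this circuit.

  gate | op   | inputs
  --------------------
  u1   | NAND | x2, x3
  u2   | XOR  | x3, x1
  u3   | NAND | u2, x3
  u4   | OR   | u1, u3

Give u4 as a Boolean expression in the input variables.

u1 = x2 NAND x3
u2 = x3 XOR x1
u3 = u2 NAND x3 = (x3 XOR x1) NAND x3
u4 = u1 OR u3 = (x2 NAND x3) OR ((x3 XOR x1) NAND x3)

(x2 NAND x3) OR ((x3 XOR x1) NAND x3)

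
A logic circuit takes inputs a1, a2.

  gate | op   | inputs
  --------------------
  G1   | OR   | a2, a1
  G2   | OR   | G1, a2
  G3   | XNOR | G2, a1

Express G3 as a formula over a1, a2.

((a2 OR a1) OR a2) XNOR a1

G1 = a2 OR a1
G2 = G1 OR a2 = (a2 OR a1) OR a2
G3 = G2 XNOR a1 = ((a2 OR a1) OR a2) XNOR a1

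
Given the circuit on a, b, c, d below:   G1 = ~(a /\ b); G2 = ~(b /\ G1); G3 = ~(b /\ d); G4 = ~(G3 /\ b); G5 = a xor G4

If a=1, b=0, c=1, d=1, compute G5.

G3 = ~(0 /\ 1) = 1
G4 = ~(1 /\ 0) = 1
G5 = 1 xor 1 = 0

0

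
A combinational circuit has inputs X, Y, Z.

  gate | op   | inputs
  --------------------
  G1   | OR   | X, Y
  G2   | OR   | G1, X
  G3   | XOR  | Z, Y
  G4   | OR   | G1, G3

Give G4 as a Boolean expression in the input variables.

G1 = X OR Y
G3 = Z XOR Y
G4 = G1 OR G3 = (X OR Y) OR (Z XOR Y)

(X OR Y) OR (Z XOR Y)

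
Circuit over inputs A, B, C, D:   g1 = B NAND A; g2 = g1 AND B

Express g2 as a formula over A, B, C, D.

(B NAND A) AND B

g1 = B NAND A
g2 = g1 AND B = (B NAND A) AND B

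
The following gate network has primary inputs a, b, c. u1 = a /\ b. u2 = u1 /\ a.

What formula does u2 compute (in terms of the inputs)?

u1 = a /\ b
u2 = u1 /\ a = (a /\ b) /\ a

(a /\ b) /\ a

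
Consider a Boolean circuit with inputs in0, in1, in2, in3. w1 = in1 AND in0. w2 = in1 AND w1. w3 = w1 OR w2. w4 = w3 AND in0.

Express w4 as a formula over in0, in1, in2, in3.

((in1 AND in0) OR (in1 AND (in1 AND in0))) AND in0

w1 = in1 AND in0
w2 = in1 AND w1 = in1 AND (in1 AND in0)
w3 = w1 OR w2 = (in1 AND in0) OR (in1 AND (in1 AND in0))
w4 = w3 AND in0 = ((in1 AND in0) OR (in1 AND (in1 AND in0))) AND in0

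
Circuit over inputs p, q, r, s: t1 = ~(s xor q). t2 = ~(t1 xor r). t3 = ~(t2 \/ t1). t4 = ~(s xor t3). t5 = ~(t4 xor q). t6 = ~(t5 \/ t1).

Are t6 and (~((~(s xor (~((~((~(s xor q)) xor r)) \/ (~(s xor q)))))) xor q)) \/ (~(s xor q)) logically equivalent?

t1 = ~(s xor q)
t2 = ~(t1 xor r) = ~((~(s xor q)) xor r)
t3 = ~(t2 \/ t1) = ~((~((~(s xor q)) xor r)) \/ (~(s xor q)))
t4 = ~(s xor t3) = ~(s xor (~((~((~(s xor q)) xor r)) \/ (~(s xor q)))))
t5 = ~(t4 xor q) = ~((~(s xor (~((~((~(s xor q)) xor r)) \/ (~(s xor q)))))) xor q)
t6 = ~(t5 \/ t1) = ~((~((~(s xor (~((~((~(s xor q)) xor r)) \/ (~(s xor q)))))) xor q)) \/ (~(s xor q)))
At p=0, q=0, r=0, s=0: circuit gives 0, formula gives 1.

No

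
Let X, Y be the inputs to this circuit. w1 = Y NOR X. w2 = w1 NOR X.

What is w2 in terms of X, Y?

w1 = Y NOR X
w2 = w1 NOR X = (Y NOR X) NOR X

(Y NOR X) NOR X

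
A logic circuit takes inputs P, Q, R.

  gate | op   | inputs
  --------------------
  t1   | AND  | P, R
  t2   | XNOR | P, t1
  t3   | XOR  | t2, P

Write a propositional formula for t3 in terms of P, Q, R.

t1 = P AND R
t2 = P XNOR t1 = P XNOR (P AND R)
t3 = t2 XOR P = (P XNOR (P AND R)) XOR P

(P XNOR (P AND R)) XOR P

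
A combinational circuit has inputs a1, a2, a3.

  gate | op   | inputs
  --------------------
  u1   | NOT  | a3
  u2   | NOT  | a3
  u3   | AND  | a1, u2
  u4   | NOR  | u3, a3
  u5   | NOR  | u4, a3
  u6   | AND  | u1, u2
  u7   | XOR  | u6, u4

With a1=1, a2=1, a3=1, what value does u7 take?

u1 = NOT 1 = 0
u2 = NOT 1 = 0
u3 = 1 AND 0 = 0
u4 = 0 NOR 1 = 0
u6 = 0 AND 0 = 0
u7 = 0 XOR 0 = 0

0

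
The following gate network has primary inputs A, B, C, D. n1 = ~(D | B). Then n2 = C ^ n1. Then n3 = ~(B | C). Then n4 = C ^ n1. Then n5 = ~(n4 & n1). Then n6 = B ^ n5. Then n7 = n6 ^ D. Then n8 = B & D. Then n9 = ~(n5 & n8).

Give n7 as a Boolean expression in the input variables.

n1 = ~(D | B)
n4 = C ^ n1 = C ^ (~(D | B))
n5 = ~(n4 & n1) = ~((C ^ (~(D | B))) & (~(D | B)))
n6 = B ^ n5 = B ^ (~((C ^ (~(D | B))) & (~(D | B))))
n7 = n6 ^ D = (B ^ (~((C ^ (~(D | B))) & (~(D | B))))) ^ D

(B ^ (~((C ^ (~(D | B))) & (~(D | B))))) ^ D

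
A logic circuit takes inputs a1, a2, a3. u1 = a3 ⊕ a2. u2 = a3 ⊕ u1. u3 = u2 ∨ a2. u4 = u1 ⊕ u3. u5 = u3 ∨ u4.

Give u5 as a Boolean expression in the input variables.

u1 = a3 ⊕ a2
u2 = a3 ⊕ u1 = a3 ⊕ (a3 ⊕ a2)
u3 = u2 ∨ a2 = (a3 ⊕ (a3 ⊕ a2)) ∨ a2
u4 = u1 ⊕ u3 = (a3 ⊕ a2) ⊕ ((a3 ⊕ (a3 ⊕ a2)) ∨ a2)
u5 = u3 ∨ u4 = ((a3 ⊕ (a3 ⊕ a2)) ∨ a2) ∨ ((a3 ⊕ a2) ⊕ ((a3 ⊕ (a3 ⊕ a2)) ∨ a2))

((a3 ⊕ (a3 ⊕ a2)) ∨ a2) ∨ ((a3 ⊕ a2) ⊕ ((a3 ⊕ (a3 ⊕ a2)) ∨ a2))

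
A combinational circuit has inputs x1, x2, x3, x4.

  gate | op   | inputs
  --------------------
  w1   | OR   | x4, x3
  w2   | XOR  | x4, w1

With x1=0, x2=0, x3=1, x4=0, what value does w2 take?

1

w1 = 0 OR 1 = 1
w2 = 0 XOR 1 = 1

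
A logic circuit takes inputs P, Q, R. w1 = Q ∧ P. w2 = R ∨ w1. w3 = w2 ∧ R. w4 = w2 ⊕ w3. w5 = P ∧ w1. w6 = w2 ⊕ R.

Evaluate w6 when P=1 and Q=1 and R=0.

w1 = 1 ∧ 1 = 1
w2 = 0 ∨ 1 = 1
w6 = 1 ⊕ 0 = 1

1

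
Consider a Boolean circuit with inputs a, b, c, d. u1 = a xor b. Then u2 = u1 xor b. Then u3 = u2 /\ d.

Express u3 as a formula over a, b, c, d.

((a xor b) xor b) /\ d

u1 = a xor b
u2 = u1 xor b = (a xor b) xor b
u3 = u2 /\ d = ((a xor b) xor b) /\ d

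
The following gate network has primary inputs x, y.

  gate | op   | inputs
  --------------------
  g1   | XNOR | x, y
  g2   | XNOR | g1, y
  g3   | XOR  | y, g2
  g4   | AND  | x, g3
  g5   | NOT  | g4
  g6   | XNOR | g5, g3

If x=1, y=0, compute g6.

g1 = 1 XNOR 0 = 0
g2 = 0 XNOR 0 = 1
g3 = 0 XOR 1 = 1
g4 = 1 AND 1 = 1
g5 = NOT 1 = 0
g6 = 0 XNOR 1 = 0

0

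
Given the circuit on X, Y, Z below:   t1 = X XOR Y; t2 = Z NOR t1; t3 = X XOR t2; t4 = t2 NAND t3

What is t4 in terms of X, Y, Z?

(Z NOR (X XOR Y)) NAND (X XOR (Z NOR (X XOR Y)))

t1 = X XOR Y
t2 = Z NOR t1 = Z NOR (X XOR Y)
t3 = X XOR t2 = X XOR (Z NOR (X XOR Y))
t4 = t2 NAND t3 = (Z NOR (X XOR Y)) NAND (X XOR (Z NOR (X XOR Y)))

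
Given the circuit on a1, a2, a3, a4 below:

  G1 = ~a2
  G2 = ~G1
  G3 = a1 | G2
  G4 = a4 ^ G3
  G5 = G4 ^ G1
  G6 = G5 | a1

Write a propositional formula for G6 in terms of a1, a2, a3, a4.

G1 = ~a2
G2 = ~G1 = ~~a2
G3 = a1 | G2 = a1 | ~~a2
G4 = a4 ^ G3 = a4 ^ (a1 | ~~a2)
G5 = G4 ^ G1 = (a4 ^ (a1 | ~~a2)) ^ ~a2
G6 = G5 | a1 = ((a4 ^ (a1 | ~~a2)) ^ ~a2) | a1

((a4 ^ (a1 | ~~a2)) ^ ~a2) | a1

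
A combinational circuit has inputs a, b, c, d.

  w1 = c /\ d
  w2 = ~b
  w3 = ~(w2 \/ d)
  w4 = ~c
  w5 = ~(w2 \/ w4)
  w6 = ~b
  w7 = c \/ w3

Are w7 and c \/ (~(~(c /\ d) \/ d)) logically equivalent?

No

w2 = ~b
w3 = ~(w2 \/ d) = ~(~b \/ d)
w7 = c \/ w3 = c \/ (~(~b \/ d))
At a=0, b=1, c=0, d=0: circuit gives 1, formula gives 0.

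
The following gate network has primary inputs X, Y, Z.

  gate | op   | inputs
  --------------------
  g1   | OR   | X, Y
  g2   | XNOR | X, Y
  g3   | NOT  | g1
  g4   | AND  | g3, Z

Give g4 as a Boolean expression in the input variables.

g1 = X OR Y
g3 = NOT g1 = NOT (X OR Y)
g4 = g3 AND Z = NOT (X OR Y) AND Z

NOT (X OR Y) AND Z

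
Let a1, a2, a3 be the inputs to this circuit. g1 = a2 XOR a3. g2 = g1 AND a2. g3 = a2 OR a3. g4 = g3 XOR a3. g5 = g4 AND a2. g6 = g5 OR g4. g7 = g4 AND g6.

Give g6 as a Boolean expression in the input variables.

g3 = a2 OR a3
g4 = g3 XOR a3 = (a2 OR a3) XOR a3
g5 = g4 AND a2 = ((a2 OR a3) XOR a3) AND a2
g6 = g5 OR g4 = (((a2 OR a3) XOR a3) AND a2) OR ((a2 OR a3) XOR a3)

(((a2 OR a3) XOR a3) AND a2) OR ((a2 OR a3) XOR a3)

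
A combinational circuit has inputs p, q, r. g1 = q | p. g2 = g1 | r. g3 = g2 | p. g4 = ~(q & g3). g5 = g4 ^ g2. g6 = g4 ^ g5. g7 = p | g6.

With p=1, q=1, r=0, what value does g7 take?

1

g1 = 1 | 1 = 1
g2 = 1 | 0 = 1
g3 = 1 | 1 = 1
g4 = ~(1 & 1) = 0
g5 = 0 ^ 1 = 1
g6 = 0 ^ 1 = 1
g7 = 1 | 1 = 1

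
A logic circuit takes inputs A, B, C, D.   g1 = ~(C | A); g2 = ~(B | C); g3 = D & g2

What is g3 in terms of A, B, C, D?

D & (~(B | C))

g2 = ~(B | C)
g3 = D & g2 = D & (~(B | C))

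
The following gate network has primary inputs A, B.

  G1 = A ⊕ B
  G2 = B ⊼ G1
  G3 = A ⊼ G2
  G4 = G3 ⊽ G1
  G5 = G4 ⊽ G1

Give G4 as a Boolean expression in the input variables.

G1 = A ⊕ B
G2 = B ⊼ G1 = B ⊼ (A ⊕ B)
G3 = A ⊼ G2 = A ⊼ (B ⊼ (A ⊕ B))
G4 = G3 ⊽ G1 = (A ⊼ (B ⊼ (A ⊕ B))) ⊽ (A ⊕ B)

(A ⊼ (B ⊼ (A ⊕ B))) ⊽ (A ⊕ B)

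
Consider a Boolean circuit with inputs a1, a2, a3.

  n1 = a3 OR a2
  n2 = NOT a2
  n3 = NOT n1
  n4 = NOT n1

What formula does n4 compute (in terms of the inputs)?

NOT (a3 OR a2)

n1 = a3 OR a2
n4 = NOT n1 = NOT (a3 OR a2)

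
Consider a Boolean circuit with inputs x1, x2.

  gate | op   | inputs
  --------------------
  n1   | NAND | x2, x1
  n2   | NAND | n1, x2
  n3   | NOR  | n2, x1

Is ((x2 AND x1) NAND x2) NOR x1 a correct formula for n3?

n1 = x2 NAND x1
n2 = n1 NAND x2 = (x2 NAND x1) NAND x2
n3 = n2 NOR x1 = ((x2 NAND x1) NAND x2) NOR x1
At x1=0, x2=1: circuit gives 1, formula gives 0.

No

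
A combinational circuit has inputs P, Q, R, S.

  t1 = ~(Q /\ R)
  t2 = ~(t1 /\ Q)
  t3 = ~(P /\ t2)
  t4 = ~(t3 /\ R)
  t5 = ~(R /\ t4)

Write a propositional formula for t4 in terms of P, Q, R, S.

t1 = ~(Q /\ R)
t2 = ~(t1 /\ Q) = ~((~(Q /\ R)) /\ Q)
t3 = ~(P /\ t2) = ~(P /\ (~((~(Q /\ R)) /\ Q)))
t4 = ~(t3 /\ R) = ~((~(P /\ (~((~(Q /\ R)) /\ Q)))) /\ R)

~((~(P /\ (~((~(Q /\ R)) /\ Q)))) /\ R)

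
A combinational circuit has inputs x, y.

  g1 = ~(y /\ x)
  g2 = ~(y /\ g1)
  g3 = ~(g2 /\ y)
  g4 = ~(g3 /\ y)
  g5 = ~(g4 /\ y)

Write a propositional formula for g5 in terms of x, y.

~((~((~((~(y /\ (~(y /\ x)))) /\ y)) /\ y)) /\ y)

g1 = ~(y /\ x)
g2 = ~(y /\ g1) = ~(y /\ (~(y /\ x)))
g3 = ~(g2 /\ y) = ~((~(y /\ (~(y /\ x)))) /\ y)
g4 = ~(g3 /\ y) = ~((~((~(y /\ (~(y /\ x)))) /\ y)) /\ y)
g5 = ~(g4 /\ y) = ~((~((~((~(y /\ (~(y /\ x)))) /\ y)) /\ y)) /\ y)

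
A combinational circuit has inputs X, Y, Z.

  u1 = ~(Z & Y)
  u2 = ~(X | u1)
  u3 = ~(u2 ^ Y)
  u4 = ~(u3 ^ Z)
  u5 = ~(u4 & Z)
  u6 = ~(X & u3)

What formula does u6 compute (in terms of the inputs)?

u1 = ~(Z & Y)
u2 = ~(X | u1) = ~(X | (~(Z & Y)))
u3 = ~(u2 ^ Y) = ~((~(X | (~(Z & Y)))) ^ Y)
u6 = ~(X & u3) = ~(X & (~((~(X | (~(Z & Y)))) ^ Y)))

~(X & (~((~(X | (~(Z & Y)))) ^ Y)))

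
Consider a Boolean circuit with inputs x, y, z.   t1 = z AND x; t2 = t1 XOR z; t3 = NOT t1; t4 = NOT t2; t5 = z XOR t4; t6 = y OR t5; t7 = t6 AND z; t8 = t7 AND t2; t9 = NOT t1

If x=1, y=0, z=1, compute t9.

0

t1 = 1 AND 1 = 1
t9 = NOT 1 = 0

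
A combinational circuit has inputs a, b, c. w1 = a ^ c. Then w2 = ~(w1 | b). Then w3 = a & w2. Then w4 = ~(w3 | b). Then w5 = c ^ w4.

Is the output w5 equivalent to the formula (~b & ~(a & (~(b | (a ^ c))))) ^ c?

Yes

w1 = a ^ c
w2 = ~(w1 | b) = ~((a ^ c) | b)
w3 = a & w2 = a & (~((a ^ c) | b))
w4 = ~(w3 | b) = ~((a & (~((a ^ c) | b))) | b)
w5 = c ^ w4 = c ^ (~((a & (~((a ^ c) | b))) | b))
At a=0, b=0, c=1: circuit gives 0, formula gives 0.
At a=0, b=0, c=0: circuit gives 1, formula gives 1.
Agrees on all 8 inputs.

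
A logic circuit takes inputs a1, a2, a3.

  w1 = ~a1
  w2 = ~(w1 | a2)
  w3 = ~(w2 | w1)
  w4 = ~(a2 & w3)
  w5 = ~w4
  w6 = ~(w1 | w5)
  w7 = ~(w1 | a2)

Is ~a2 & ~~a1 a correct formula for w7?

Yes

w1 = ~a1
w7 = ~(w1 | a2) = ~(~a1 | a2)
At a1=0, a2=0, a3=0: circuit gives 0, formula gives 0.
At a1=1, a2=0, a3=0: circuit gives 1, formula gives 1.
Agrees on all 8 inputs.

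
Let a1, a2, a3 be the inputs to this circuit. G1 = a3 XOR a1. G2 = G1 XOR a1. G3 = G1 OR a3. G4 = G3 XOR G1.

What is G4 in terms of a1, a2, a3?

((a3 XOR a1) OR a3) XOR (a3 XOR a1)

G1 = a3 XOR a1
G3 = G1 OR a3 = (a3 XOR a1) OR a3
G4 = G3 XOR G1 = ((a3 XOR a1) OR a3) XOR (a3 XOR a1)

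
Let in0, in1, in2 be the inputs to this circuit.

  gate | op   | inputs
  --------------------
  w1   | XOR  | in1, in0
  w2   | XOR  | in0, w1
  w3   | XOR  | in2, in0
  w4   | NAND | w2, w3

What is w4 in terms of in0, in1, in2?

(in0 XOR (in1 XOR in0)) NAND (in2 XOR in0)

w1 = in1 XOR in0
w2 = in0 XOR w1 = in0 XOR (in1 XOR in0)
w3 = in2 XOR in0
w4 = w2 NAND w3 = (in0 XOR (in1 XOR in0)) NAND (in2 XOR in0)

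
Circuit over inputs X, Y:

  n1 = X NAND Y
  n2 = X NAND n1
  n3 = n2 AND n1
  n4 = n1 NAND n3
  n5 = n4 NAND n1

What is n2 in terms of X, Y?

n1 = X NAND Y
n2 = X NAND n1 = X NAND (X NAND Y)

X NAND (X NAND Y)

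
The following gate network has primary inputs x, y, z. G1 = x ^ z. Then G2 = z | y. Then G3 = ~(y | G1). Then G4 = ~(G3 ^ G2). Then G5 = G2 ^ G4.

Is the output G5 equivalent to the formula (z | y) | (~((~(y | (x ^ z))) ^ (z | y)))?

No

G1 = x ^ z
G2 = z | y
G3 = ~(y | G1) = ~(y | (x ^ z))
G4 = ~(G3 ^ G2) = ~((~(y | (x ^ z))) ^ (z | y))
G5 = G2 ^ G4 = (z | y) ^ (~((~(y | (x ^ z))) ^ (z | y)))
At x=1, y=0, z=1: circuit gives 0, formula gives 1.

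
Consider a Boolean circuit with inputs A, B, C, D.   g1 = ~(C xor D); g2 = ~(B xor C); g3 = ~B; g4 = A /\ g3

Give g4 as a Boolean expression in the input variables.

g3 = ~B
g4 = A /\ g3 = A /\ ~B

A /\ ~B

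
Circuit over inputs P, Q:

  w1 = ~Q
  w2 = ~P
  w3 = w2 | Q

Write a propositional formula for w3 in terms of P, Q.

~P | Q

w2 = ~P
w3 = w2 | Q = ~P | Q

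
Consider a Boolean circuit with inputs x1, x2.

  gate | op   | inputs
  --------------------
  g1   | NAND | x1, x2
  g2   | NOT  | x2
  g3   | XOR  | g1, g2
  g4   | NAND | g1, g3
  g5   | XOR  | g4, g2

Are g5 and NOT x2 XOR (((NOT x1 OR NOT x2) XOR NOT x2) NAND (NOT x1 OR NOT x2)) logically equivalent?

Yes

g1 = x1 NAND x2
g2 = NOT x2
g3 = g1 XOR g2 = (x1 NAND x2) XOR NOT x2
g4 = g1 NAND g3 = (x1 NAND x2) NAND ((x1 NAND x2) XOR NOT x2)
g5 = g4 XOR g2 = ((x1 NAND x2) NAND ((x1 NAND x2) XOR NOT x2)) XOR NOT x2
At x1=0, x2=0: circuit gives 0, formula gives 0.
At x1=1, x2=1: circuit gives 1, formula gives 1.
Agrees on all 4 inputs.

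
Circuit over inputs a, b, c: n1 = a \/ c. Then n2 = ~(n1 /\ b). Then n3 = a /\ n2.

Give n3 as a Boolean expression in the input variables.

a /\ (~((a \/ c) /\ b))

n1 = a \/ c
n2 = ~(n1 /\ b) = ~((a \/ c) /\ b)
n3 = a /\ n2 = a /\ (~((a \/ c) /\ b))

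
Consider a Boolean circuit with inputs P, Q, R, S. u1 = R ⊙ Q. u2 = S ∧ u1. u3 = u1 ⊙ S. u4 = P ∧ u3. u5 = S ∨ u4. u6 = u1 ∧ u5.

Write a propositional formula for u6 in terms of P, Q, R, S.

u1 = R ⊙ Q
u3 = u1 ⊙ S = (R ⊙ Q) ⊙ S
u4 = P ∧ u3 = P ∧ ((R ⊙ Q) ⊙ S)
u5 = S ∨ u4 = S ∨ (P ∧ ((R ⊙ Q) ⊙ S))
u6 = u1 ∧ u5 = (R ⊙ Q) ∧ (S ∨ (P ∧ ((R ⊙ Q) ⊙ S)))

(R ⊙ Q) ∧ (S ∨ (P ∧ ((R ⊙ Q) ⊙ S)))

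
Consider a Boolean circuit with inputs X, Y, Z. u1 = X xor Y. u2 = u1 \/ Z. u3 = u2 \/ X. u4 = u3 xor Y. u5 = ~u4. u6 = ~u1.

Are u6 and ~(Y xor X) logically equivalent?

Yes

u1 = X xor Y
u6 = ~u1 = ~(X xor Y)
At X=0, Y=1, Z=0: circuit gives 0, formula gives 0.
At X=0, Y=0, Z=0: circuit gives 1, formula gives 1.
Agrees on all 8 inputs.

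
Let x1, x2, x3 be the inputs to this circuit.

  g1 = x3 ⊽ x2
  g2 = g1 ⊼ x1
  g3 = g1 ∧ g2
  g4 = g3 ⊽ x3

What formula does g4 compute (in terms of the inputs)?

g1 = x3 ⊽ x2
g2 = g1 ⊼ x1 = (x3 ⊽ x2) ⊼ x1
g3 = g1 ∧ g2 = (x3 ⊽ x2) ∧ ((x3 ⊽ x2) ⊼ x1)
g4 = g3 ⊽ x3 = ((x3 ⊽ x2) ∧ ((x3 ⊽ x2) ⊼ x1)) ⊽ x3

((x3 ⊽ x2) ∧ ((x3 ⊽ x2) ⊼ x1)) ⊽ x3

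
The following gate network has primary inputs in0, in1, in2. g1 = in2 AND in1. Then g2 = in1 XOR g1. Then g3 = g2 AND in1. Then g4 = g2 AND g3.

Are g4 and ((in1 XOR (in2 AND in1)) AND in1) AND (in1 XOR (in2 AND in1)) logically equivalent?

Yes

g1 = in2 AND in1
g2 = in1 XOR g1 = in1 XOR (in2 AND in1)
g3 = g2 AND in1 = (in1 XOR (in2 AND in1)) AND in1
g4 = g2 AND g3 = (in1 XOR (in2 AND in1)) AND ((in1 XOR (in2 AND in1)) AND in1)
At in0=0, in1=0, in2=0: circuit gives 0, formula gives 0.
At in0=0, in1=1, in2=0: circuit gives 1, formula gives 1.
Agrees on all 8 inputs.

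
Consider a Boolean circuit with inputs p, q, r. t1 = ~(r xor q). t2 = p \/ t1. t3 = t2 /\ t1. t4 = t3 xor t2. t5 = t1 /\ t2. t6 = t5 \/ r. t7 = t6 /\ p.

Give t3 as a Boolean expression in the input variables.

(p \/ (~(r xor q))) /\ (~(r xor q))

t1 = ~(r xor q)
t2 = p \/ t1 = p \/ (~(r xor q))
t3 = t2 /\ t1 = (p \/ (~(r xor q))) /\ (~(r xor q))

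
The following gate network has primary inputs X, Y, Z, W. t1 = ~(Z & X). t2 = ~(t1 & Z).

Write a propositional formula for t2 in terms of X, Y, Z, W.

t1 = ~(Z & X)
t2 = ~(t1 & Z) = ~((~(Z & X)) & Z)

~((~(Z & X)) & Z)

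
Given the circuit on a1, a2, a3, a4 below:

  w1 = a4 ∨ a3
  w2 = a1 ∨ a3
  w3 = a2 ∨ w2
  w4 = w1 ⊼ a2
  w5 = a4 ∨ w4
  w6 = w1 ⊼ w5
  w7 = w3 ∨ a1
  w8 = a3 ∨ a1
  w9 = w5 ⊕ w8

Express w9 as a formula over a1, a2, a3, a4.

(a4 ∨ ((a4 ∨ a3) ⊼ a2)) ⊕ (a3 ∨ a1)

w1 = a4 ∨ a3
w4 = w1 ⊼ a2 = (a4 ∨ a3) ⊼ a2
w5 = a4 ∨ w4 = a4 ∨ ((a4 ∨ a3) ⊼ a2)
w8 = a3 ∨ a1
w9 = w5 ⊕ w8 = (a4 ∨ ((a4 ∨ a3) ⊼ a2)) ⊕ (a3 ∨ a1)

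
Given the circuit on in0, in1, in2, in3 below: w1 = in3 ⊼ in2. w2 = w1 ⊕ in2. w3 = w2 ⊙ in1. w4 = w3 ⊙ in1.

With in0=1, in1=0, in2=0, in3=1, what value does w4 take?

w1 = 1 ⊼ 0 = 1
w2 = 1 ⊕ 0 = 1
w3 = 1 ⊙ 0 = 0
w4 = 0 ⊙ 0 = 1

1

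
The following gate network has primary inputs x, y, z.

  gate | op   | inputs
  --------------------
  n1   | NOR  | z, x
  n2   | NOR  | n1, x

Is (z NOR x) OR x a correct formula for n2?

No

n1 = z NOR x
n2 = n1 NOR x = (z NOR x) NOR x
At x=0, y=0, z=0: circuit gives 0, formula gives 1.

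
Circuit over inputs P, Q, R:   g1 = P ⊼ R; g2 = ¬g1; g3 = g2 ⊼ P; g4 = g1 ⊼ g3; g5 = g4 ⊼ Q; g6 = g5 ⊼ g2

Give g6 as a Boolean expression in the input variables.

g1 = P ⊼ R
g2 = ¬g1 = ¬(P ⊼ R)
g3 = g2 ⊼ P = ¬(P ⊼ R) ⊼ P
g4 = g1 ⊼ g3 = (P ⊼ R) ⊼ (¬(P ⊼ R) ⊼ P)
g5 = g4 ⊼ Q = ((P ⊼ R) ⊼ (¬(P ⊼ R) ⊼ P)) ⊼ Q
g6 = g5 ⊼ g2 = (((P ⊼ R) ⊼ (¬(P ⊼ R) ⊼ P)) ⊼ Q) ⊼ ¬(P ⊼ R)

(((P ⊼ R) ⊼ (¬(P ⊼ R) ⊼ P)) ⊼ Q) ⊼ ¬(P ⊼ R)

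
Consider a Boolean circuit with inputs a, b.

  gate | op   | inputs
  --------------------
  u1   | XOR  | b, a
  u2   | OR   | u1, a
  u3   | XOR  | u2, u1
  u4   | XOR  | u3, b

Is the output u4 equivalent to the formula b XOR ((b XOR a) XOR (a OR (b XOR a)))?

Yes

u1 = b XOR a
u2 = u1 OR a = (b XOR a) OR a
u3 = u2 XOR u1 = ((b XOR a) OR a) XOR (b XOR a)
u4 = u3 XOR b = (((b XOR a) OR a) XOR (b XOR a)) XOR b
At a=0, b=0: circuit gives 0, formula gives 0.
At a=0, b=1: circuit gives 1, formula gives 1.
Agrees on all 4 inputs.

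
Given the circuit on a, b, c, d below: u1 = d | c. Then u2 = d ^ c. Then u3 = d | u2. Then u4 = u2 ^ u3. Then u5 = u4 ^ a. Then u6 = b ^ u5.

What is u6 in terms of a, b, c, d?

u2 = d ^ c
u3 = d | u2 = d | (d ^ c)
u4 = u2 ^ u3 = (d ^ c) ^ (d | (d ^ c))
u5 = u4 ^ a = ((d ^ c) ^ (d | (d ^ c))) ^ a
u6 = b ^ u5 = b ^ (((d ^ c) ^ (d | (d ^ c))) ^ a)

b ^ (((d ^ c) ^ (d | (d ^ c))) ^ a)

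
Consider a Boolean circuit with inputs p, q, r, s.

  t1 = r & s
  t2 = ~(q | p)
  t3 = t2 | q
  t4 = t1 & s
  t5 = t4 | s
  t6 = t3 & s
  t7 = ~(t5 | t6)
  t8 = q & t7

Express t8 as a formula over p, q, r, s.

t1 = r & s
t2 = ~(q | p)
t3 = t2 | q = (~(q | p)) | q
t4 = t1 & s = (r & s) & s
t5 = t4 | s = ((r & s) & s) | s
t6 = t3 & s = ((~(q | p)) | q) & s
t7 = ~(t5 | t6) = ~((((r & s) & s) | s) | (((~(q | p)) | q) & s))
t8 = q & t7 = q & (~((((r & s) & s) | s) | (((~(q | p)) | q) & s)))

q & (~((((r & s) & s) | s) | (((~(q | p)) | q) & s)))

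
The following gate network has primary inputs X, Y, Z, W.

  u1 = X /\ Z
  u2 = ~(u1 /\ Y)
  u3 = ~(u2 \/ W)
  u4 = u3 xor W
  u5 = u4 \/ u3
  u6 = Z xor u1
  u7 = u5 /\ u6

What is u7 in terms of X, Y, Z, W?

u1 = X /\ Z
u2 = ~(u1 /\ Y) = ~((X /\ Z) /\ Y)
u3 = ~(u2 \/ W) = ~((~((X /\ Z) /\ Y)) \/ W)
u4 = u3 xor W = (~((~((X /\ Z) /\ Y)) \/ W)) xor W
u5 = u4 \/ u3 = ((~((~((X /\ Z) /\ Y)) \/ W)) xor W) \/ (~((~((X /\ Z) /\ Y)) \/ W))
u6 = Z xor u1 = Z xor (X /\ Z)
u7 = u5 /\ u6 = (((~((~((X /\ Z) /\ Y)) \/ W)) xor W) \/ (~((~((X /\ Z) /\ Y)) \/ W))) /\ (Z xor (X /\ Z))

(((~((~((X /\ Z) /\ Y)) \/ W)) xor W) \/ (~((~((X /\ Z) /\ Y)) \/ W))) /\ (Z xor (X /\ Z))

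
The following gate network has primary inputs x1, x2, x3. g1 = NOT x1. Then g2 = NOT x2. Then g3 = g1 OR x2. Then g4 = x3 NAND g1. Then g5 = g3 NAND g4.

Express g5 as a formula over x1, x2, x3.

g1 = NOT x1
g3 = g1 OR x2 = NOT x1 OR x2
g4 = x3 NAND g1 = x3 NAND NOT x1
g5 = g3 NAND g4 = (NOT x1 OR x2) NAND (x3 NAND NOT x1)

(NOT x1 OR x2) NAND (x3 NAND NOT x1)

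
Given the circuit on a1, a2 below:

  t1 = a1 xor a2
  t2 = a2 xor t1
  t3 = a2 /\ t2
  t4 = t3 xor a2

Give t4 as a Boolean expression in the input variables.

(a2 /\ (a2 xor (a1 xor a2))) xor a2

t1 = a1 xor a2
t2 = a2 xor t1 = a2 xor (a1 xor a2)
t3 = a2 /\ t2 = a2 /\ (a2 xor (a1 xor a2))
t4 = t3 xor a2 = (a2 /\ (a2 xor (a1 xor a2))) xor a2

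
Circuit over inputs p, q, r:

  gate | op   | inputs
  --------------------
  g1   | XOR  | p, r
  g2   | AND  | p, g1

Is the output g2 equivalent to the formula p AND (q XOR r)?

g1 = p XOR r
g2 = p AND g1 = p AND (p XOR r)
At p=1, q=0, r=0: circuit gives 1, formula gives 0.

No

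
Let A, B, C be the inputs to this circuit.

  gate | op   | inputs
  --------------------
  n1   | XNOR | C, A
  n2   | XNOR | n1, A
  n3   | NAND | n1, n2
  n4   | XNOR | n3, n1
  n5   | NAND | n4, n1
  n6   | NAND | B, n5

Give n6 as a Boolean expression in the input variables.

B NAND ((((C XNOR A) NAND ((C XNOR A) XNOR A)) XNOR (C XNOR A)) NAND (C XNOR A))

n1 = C XNOR A
n2 = n1 XNOR A = (C XNOR A) XNOR A
n3 = n1 NAND n2 = (C XNOR A) NAND ((C XNOR A) XNOR A)
n4 = n3 XNOR n1 = ((C XNOR A) NAND ((C XNOR A) XNOR A)) XNOR (C XNOR A)
n5 = n4 NAND n1 = (((C XNOR A) NAND ((C XNOR A) XNOR A)) XNOR (C XNOR A)) NAND (C XNOR A)
n6 = B NAND n5 = B NAND ((((C XNOR A) NAND ((C XNOR A) XNOR A)) XNOR (C XNOR A)) NAND (C XNOR A))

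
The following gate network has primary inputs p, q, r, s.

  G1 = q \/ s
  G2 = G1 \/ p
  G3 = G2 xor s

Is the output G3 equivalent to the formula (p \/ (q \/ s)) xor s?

G1 = q \/ s
G2 = G1 \/ p = (q \/ s) \/ p
G3 = G2 xor s = ((q \/ s) \/ p) xor s
At p=0, q=0, r=0, s=0: circuit gives 0, formula gives 0.
At p=0, q=1, r=0, s=0: circuit gives 1, formula gives 1.
Agrees on all 16 inputs.

Yes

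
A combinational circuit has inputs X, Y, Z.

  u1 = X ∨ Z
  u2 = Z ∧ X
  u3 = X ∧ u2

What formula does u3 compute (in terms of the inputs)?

u2 = Z ∧ X
u3 = X ∧ u2 = X ∧ (Z ∧ X)

X ∧ (Z ∧ X)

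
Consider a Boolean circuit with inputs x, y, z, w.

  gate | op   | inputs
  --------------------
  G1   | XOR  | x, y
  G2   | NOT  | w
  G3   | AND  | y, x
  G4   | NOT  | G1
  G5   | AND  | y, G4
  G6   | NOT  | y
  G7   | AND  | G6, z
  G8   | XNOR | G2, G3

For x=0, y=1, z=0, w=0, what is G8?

0

G2 = NOT 0 = 1
G3 = 1 AND 0 = 0
G8 = 1 XNOR 0 = 0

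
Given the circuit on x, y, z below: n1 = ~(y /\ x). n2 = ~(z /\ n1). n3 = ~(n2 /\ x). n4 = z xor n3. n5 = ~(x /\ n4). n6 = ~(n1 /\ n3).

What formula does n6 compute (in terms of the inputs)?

n1 = ~(y /\ x)
n2 = ~(z /\ n1) = ~(z /\ (~(y /\ x)))
n3 = ~(n2 /\ x) = ~((~(z /\ (~(y /\ x)))) /\ x)
n6 = ~(n1 /\ n3) = ~((~(y /\ x)) /\ (~((~(z /\ (~(y /\ x)))) /\ x)))

~((~(y /\ x)) /\ (~((~(z /\ (~(y /\ x)))) /\ x)))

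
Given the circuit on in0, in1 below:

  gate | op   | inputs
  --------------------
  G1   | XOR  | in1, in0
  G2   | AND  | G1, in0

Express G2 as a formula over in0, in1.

G1 = in1 XOR in0
G2 = G1 AND in0 = (in1 XOR in0) AND in0

(in1 XOR in0) AND in0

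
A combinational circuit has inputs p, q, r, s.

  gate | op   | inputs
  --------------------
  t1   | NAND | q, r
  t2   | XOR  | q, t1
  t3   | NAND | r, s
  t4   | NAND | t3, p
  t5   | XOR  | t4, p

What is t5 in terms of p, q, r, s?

t3 = r NAND s
t4 = t3 NAND p = (r NAND s) NAND p
t5 = t4 XOR p = ((r NAND s) NAND p) XOR p

((r NAND s) NAND p) XOR p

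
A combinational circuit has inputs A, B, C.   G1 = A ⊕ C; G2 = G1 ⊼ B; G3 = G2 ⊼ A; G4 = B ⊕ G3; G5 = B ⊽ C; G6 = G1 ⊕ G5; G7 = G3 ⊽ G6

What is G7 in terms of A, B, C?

(((A ⊕ C) ⊼ B) ⊼ A) ⊽ ((A ⊕ C) ⊕ (B ⊽ C))

G1 = A ⊕ C
G2 = G1 ⊼ B = (A ⊕ C) ⊼ B
G3 = G2 ⊼ A = ((A ⊕ C) ⊼ B) ⊼ A
G5 = B ⊽ C
G6 = G1 ⊕ G5 = (A ⊕ C) ⊕ (B ⊽ C)
G7 = G3 ⊽ G6 = (((A ⊕ C) ⊼ B) ⊼ A) ⊽ ((A ⊕ C) ⊕ (B ⊽ C))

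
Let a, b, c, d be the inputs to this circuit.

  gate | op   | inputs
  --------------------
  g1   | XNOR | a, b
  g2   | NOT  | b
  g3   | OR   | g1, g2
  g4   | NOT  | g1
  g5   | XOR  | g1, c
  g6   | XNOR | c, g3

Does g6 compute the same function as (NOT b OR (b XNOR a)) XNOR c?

g1 = a XNOR b
g2 = NOT b
g3 = g1 OR g2 = (a XNOR b) OR NOT b
g6 = c XNOR g3 = c XNOR ((a XNOR b) OR NOT b)
At a=0, b=0, c=0, d=0: circuit gives 0, formula gives 0.
At a=0, b=0, c=1, d=0: circuit gives 1, formula gives 1.
Agrees on all 16 inputs.

Yes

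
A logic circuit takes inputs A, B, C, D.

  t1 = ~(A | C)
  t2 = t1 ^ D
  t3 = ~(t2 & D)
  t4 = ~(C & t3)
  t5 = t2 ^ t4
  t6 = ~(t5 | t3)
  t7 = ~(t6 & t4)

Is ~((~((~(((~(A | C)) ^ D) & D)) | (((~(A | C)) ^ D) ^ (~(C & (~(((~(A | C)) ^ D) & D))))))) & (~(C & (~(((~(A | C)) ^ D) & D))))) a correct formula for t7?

t1 = ~(A | C)
t2 = t1 ^ D = (~(A | C)) ^ D
t3 = ~(t2 & D) = ~(((~(A | C)) ^ D) & D)
t4 = ~(C & t3) = ~(C & (~(((~(A | C)) ^ D) & D)))
t5 = t2 ^ t4 = ((~(A | C)) ^ D) ^ (~(C & (~(((~(A | C)) ^ D) & D))))
t6 = ~(t5 | t3) = ~((((~(A | C)) ^ D) ^ (~(C & (~(((~(A | C)) ^ D) & D))))) | (~(((~(A | C)) ^ D) & D)))
t7 = ~(t6 & t4) = ~((~((((~(A | C)) ^ D) ^ (~(C & (~(((~(A | C)) ^ D) & D))))) | (~(((~(A | C)) ^ D) & D)))) & (~(C & (~(((~(A | C)) ^ D) & D)))))
At A=0, B=0, C=1, D=1: circuit gives 0, formula gives 0.
At A=0, B=0, C=0, D=0: circuit gives 1, formula gives 1.
Agrees on all 16 inputs.

Yes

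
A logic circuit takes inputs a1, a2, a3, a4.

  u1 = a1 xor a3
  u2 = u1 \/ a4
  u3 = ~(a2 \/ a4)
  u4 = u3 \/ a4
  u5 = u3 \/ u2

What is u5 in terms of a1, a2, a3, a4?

u1 = a1 xor a3
u2 = u1 \/ a4 = (a1 xor a3) \/ a4
u3 = ~(a2 \/ a4)
u5 = u3 \/ u2 = (~(a2 \/ a4)) \/ ((a1 xor a3) \/ a4)

(~(a2 \/ a4)) \/ ((a1 xor a3) \/ a4)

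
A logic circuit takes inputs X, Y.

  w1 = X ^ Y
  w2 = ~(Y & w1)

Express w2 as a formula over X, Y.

w1 = X ^ Y
w2 = ~(Y & w1) = ~(Y & (X ^ Y))

~(Y & (X ^ Y))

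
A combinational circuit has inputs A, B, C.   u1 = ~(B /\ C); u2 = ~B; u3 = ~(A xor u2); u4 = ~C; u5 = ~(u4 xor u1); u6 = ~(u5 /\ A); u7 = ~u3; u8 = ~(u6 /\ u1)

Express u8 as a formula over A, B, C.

~((~((~(~C xor (~(B /\ C)))) /\ A)) /\ (~(B /\ C)))

u1 = ~(B /\ C)
u4 = ~C
u5 = ~(u4 xor u1) = ~(~C xor (~(B /\ C)))
u6 = ~(u5 /\ A) = ~((~(~C xor (~(B /\ C)))) /\ A)
u8 = ~(u6 /\ u1) = ~((~((~(~C xor (~(B /\ C)))) /\ A)) /\ (~(B /\ C)))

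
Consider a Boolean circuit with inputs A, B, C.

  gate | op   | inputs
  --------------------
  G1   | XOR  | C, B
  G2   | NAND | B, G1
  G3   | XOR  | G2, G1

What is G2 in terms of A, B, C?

G1 = C XOR B
G2 = B NAND G1 = B NAND (C XOR B)

B NAND (C XOR B)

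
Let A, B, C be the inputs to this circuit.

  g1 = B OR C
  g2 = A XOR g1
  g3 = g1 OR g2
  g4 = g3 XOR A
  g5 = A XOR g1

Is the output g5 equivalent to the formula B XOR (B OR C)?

No

g1 = B OR C
g5 = A XOR g1 = A XOR (B OR C)
At A=0, B=1, C=0: circuit gives 1, formula gives 0.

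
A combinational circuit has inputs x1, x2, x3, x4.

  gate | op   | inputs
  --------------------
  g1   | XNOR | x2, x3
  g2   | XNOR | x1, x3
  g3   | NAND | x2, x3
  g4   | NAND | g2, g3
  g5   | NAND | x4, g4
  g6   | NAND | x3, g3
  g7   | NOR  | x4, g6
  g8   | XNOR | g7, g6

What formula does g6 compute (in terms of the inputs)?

g3 = x2 NAND x3
g6 = x3 NAND g3 = x3 NAND (x2 NAND x3)

x3 NAND (x2 NAND x3)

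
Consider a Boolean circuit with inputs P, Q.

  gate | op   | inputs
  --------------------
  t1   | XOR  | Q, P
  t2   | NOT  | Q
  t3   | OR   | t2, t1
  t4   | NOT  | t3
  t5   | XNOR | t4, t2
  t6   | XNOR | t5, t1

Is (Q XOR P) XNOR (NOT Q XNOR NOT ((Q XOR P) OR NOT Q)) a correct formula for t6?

t1 = Q XOR P
t2 = NOT Q
t3 = t2 OR t1 = NOT Q OR (Q XOR P)
t4 = NOT t3 = NOT (NOT Q OR (Q XOR P))
t5 = t4 XNOR t2 = NOT (NOT Q OR (Q XOR P)) XNOR NOT Q
t6 = t5 XNOR t1 = (NOT (NOT Q OR (Q XOR P)) XNOR NOT Q) XNOR (Q XOR P)
At P=1, Q=0: circuit gives 0, formula gives 0.
At P=0, Q=0: circuit gives 1, formula gives 1.
Agrees on all 4 inputs.

Yes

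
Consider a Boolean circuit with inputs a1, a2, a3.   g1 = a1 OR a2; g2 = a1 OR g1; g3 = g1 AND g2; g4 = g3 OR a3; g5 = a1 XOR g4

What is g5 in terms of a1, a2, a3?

a1 XOR (((a1 OR a2) AND (a1 OR (a1 OR a2))) OR a3)

g1 = a1 OR a2
g2 = a1 OR g1 = a1 OR (a1 OR a2)
g3 = g1 AND g2 = (a1 OR a2) AND (a1 OR (a1 OR a2))
g4 = g3 OR a3 = ((a1 OR a2) AND (a1 OR (a1 OR a2))) OR a3
g5 = a1 XOR g4 = a1 XOR (((a1 OR a2) AND (a1 OR (a1 OR a2))) OR a3)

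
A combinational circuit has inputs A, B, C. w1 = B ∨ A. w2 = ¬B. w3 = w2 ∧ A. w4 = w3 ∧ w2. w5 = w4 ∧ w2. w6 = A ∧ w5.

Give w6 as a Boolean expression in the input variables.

w2 = ¬B
w3 = w2 ∧ A = ¬B ∧ A
w4 = w3 ∧ w2 = (¬B ∧ A) ∧ ¬B
w5 = w4 ∧ w2 = ((¬B ∧ A) ∧ ¬B) ∧ ¬B
w6 = A ∧ w5 = A ∧ (((¬B ∧ A) ∧ ¬B) ∧ ¬B)

A ∧ (((¬B ∧ A) ∧ ¬B) ∧ ¬B)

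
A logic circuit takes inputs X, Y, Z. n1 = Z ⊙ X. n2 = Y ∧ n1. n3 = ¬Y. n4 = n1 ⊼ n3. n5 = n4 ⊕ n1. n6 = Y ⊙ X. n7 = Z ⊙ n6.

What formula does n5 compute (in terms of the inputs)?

((Z ⊙ X) ⊼ ¬Y) ⊕ (Z ⊙ X)

n1 = Z ⊙ X
n3 = ¬Y
n4 = n1 ⊼ n3 = (Z ⊙ X) ⊼ ¬Y
n5 = n4 ⊕ n1 = ((Z ⊙ X) ⊼ ¬Y) ⊕ (Z ⊙ X)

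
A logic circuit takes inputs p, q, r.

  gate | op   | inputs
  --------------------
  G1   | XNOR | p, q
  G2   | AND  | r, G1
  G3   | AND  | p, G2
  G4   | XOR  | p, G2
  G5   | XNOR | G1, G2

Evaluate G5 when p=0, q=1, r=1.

1

G1 = 0 XNOR 1 = 0
G2 = 1 AND 0 = 0
G5 = 0 XNOR 0 = 1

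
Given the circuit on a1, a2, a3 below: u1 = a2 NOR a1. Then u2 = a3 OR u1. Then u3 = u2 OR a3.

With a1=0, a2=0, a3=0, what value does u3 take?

u1 = 0 NOR 0 = 1
u2 = 0 OR 1 = 1
u3 = 1 OR 0 = 1

1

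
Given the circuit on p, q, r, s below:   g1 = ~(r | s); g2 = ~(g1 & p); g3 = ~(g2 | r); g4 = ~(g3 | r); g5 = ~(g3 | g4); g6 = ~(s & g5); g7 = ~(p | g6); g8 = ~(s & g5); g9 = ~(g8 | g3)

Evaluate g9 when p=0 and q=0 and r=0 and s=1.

0

g1 = ~(0 | 1) = 0
g2 = ~(0 & 0) = 1
g3 = ~(1 | 0) = 0
g4 = ~(0 | 0) = 1
g5 = ~(0 | 1) = 0
g8 = ~(1 & 0) = 1
g9 = ~(1 | 0) = 0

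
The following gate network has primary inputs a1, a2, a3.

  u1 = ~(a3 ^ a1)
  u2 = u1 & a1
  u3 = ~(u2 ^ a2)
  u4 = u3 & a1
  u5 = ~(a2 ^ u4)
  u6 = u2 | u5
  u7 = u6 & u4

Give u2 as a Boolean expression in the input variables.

u1 = ~(a3 ^ a1)
u2 = u1 & a1 = (~(a3 ^ a1)) & a1

(~(a3 ^ a1)) & a1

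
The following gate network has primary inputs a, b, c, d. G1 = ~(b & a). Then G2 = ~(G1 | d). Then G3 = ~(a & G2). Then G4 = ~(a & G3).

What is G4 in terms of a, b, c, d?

G1 = ~(b & a)
G2 = ~(G1 | d) = ~((~(b & a)) | d)
G3 = ~(a & G2) = ~(a & (~((~(b & a)) | d)))
G4 = ~(a & G3) = ~(a & (~(a & (~((~(b & a)) | d)))))

~(a & (~(a & (~((~(b & a)) | d)))))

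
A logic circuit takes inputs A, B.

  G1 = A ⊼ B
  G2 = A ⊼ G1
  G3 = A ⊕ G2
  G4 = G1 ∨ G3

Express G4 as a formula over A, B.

(A ⊼ B) ∨ (A ⊕ (A ⊼ (A ⊼ B)))

G1 = A ⊼ B
G2 = A ⊼ G1 = A ⊼ (A ⊼ B)
G3 = A ⊕ G2 = A ⊕ (A ⊼ (A ⊼ B))
G4 = G1 ∨ G3 = (A ⊼ B) ∨ (A ⊕ (A ⊼ (A ⊼ B)))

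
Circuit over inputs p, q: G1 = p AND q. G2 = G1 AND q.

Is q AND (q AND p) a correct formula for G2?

Yes

G1 = p AND q
G2 = G1 AND q = (p AND q) AND q
At p=0, q=0: circuit gives 0, formula gives 0.
At p=1, q=1: circuit gives 1, formula gives 1.
Agrees on all 4 inputs.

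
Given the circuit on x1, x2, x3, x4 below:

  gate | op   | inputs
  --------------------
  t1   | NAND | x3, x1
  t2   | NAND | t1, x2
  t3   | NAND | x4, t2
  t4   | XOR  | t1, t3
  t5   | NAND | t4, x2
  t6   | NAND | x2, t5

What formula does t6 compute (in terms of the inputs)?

t1 = x3 NAND x1
t2 = t1 NAND x2 = (x3 NAND x1) NAND x2
t3 = x4 NAND t2 = x4 NAND ((x3 NAND x1) NAND x2)
t4 = t1 XOR t3 = (x3 NAND x1) XOR (x4 NAND ((x3 NAND x1) NAND x2))
t5 = t4 NAND x2 = ((x3 NAND x1) XOR (x4 NAND ((x3 NAND x1) NAND x2))) NAND x2
t6 = x2 NAND t5 = x2 NAND (((x3 NAND x1) XOR (x4 NAND ((x3 NAND x1) NAND x2))) NAND x2)

x2 NAND (((x3 NAND x1) XOR (x4 NAND ((x3 NAND x1) NAND x2))) NAND x2)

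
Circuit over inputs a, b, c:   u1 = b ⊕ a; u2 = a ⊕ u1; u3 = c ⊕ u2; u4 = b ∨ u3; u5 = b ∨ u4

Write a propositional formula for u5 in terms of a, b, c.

u1 = b ⊕ a
u2 = a ⊕ u1 = a ⊕ (b ⊕ a)
u3 = c ⊕ u2 = c ⊕ (a ⊕ (b ⊕ a))
u4 = b ∨ u3 = b ∨ (c ⊕ (a ⊕ (b ⊕ a)))
u5 = b ∨ u4 = b ∨ (b ∨ (c ⊕ (a ⊕ (b ⊕ a))))

b ∨ (b ∨ (c ⊕ (a ⊕ (b ⊕ a))))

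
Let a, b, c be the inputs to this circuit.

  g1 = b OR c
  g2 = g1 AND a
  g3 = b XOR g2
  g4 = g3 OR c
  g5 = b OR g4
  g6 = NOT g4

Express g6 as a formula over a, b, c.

g1 = b OR c
g2 = g1 AND a = (b OR c) AND a
g3 = b XOR g2 = b XOR ((b OR c) AND a)
g4 = g3 OR c = (b XOR ((b OR c) AND a)) OR c
g6 = NOT g4 = NOT ((b XOR ((b OR c) AND a)) OR c)

NOT ((b XOR ((b OR c) AND a)) OR c)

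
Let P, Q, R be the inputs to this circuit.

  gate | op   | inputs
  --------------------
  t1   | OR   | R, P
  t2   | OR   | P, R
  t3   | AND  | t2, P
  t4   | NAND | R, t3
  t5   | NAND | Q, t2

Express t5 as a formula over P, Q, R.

t2 = P OR R
t5 = Q NAND t2 = Q NAND (P OR R)

Q NAND (P OR R)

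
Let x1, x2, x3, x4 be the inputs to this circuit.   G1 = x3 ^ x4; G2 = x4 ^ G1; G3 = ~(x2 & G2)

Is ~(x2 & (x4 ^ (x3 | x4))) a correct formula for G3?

No

G1 = x3 ^ x4
G2 = x4 ^ G1 = x4 ^ (x3 ^ x4)
G3 = ~(x2 & G2) = ~(x2 & (x4 ^ (x3 ^ x4)))
At x1=0, x2=1, x3=1, x4=1: circuit gives 0, formula gives 1.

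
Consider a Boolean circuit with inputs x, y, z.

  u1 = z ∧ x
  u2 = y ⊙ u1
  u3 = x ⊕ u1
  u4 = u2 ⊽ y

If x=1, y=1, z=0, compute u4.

u1 = 0 ∧ 1 = 0
u2 = 1 ⊙ 0 = 0
u4 = 0 ⊽ 1 = 0

0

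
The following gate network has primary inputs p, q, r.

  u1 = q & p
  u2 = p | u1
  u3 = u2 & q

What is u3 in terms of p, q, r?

(p | (q & p)) & q

u1 = q & p
u2 = p | u1 = p | (q & p)
u3 = u2 & q = (p | (q & p)) & q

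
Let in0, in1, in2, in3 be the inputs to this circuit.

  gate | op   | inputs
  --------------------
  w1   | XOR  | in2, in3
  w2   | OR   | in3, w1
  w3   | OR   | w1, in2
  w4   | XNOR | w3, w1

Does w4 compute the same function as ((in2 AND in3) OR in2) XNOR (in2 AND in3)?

w1 = in2 XOR in3
w3 = w1 OR in2 = (in2 XOR in3) OR in2
w4 = w3 XNOR w1 = ((in2 XOR in3) OR in2) XNOR (in2 XOR in3)
At in0=0, in1=0, in2=1, in3=0: circuit gives 1, formula gives 0.

No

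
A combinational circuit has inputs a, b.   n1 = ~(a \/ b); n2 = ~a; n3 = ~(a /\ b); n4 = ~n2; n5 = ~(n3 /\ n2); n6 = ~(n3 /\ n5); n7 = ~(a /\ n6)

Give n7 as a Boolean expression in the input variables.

n2 = ~a
n3 = ~(a /\ b)
n5 = ~(n3 /\ n2) = ~((~(a /\ b)) /\ ~a)
n6 = ~(n3 /\ n5) = ~((~(a /\ b)) /\ (~((~(a /\ b)) /\ ~a)))
n7 = ~(a /\ n6) = ~(a /\ (~((~(a /\ b)) /\ (~((~(a /\ b)) /\ ~a)))))

~(a /\ (~((~(a /\ b)) /\ (~((~(a /\ b)) /\ ~a)))))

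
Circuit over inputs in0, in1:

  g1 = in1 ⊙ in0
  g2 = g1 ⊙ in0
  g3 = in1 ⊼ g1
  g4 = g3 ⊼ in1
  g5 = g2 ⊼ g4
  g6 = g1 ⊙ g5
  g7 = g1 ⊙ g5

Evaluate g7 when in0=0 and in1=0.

1

g1 = 0 ⊙ 0 = 1
g2 = 1 ⊙ 0 = 0
g3 = 0 ⊼ 1 = 1
g4 = 1 ⊼ 0 = 1
g5 = 0 ⊼ 1 = 1
g7 = 1 ⊙ 1 = 1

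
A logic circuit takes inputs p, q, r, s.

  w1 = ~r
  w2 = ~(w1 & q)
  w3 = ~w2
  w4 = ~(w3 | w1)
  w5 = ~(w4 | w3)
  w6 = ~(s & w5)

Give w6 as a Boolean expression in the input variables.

w1 = ~r
w2 = ~(w1 & q) = ~(~r & q)
w3 = ~w2 = ~(~(~r & q))
w4 = ~(w3 | w1) = ~(~(~(~r & q)) | ~r)
w5 = ~(w4 | w3) = ~((~(~(~(~r & q)) | ~r)) | ~(~(~r & q)))
w6 = ~(s & w5) = ~(s & (~((~(~(~(~r & q)) | ~r)) | ~(~(~r & q)))))

~(s & (~((~(~(~(~r & q)) | ~r)) | ~(~(~r & q)))))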